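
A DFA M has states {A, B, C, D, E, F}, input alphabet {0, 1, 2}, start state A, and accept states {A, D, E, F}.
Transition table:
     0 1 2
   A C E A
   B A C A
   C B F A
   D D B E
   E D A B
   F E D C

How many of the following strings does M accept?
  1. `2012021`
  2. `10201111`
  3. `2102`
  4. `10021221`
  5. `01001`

4

`2012021`: accepted
`10201111`: accepted
`2102`: accepted
`10021221`: accepted
`01001`: rejected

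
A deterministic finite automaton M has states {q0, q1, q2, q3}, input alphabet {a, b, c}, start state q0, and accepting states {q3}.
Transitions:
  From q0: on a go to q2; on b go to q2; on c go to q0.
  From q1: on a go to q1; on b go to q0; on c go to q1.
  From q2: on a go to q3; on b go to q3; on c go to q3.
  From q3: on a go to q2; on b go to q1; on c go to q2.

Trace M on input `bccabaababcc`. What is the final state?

q3

q0 --b--> q2
q2 --c--> q3
q3 --c--> q2
q2 --a--> q3
q3 --b--> q1
q1 --a--> q1
q1 --a--> q1
q1 --b--> q0
q0 --a--> q2
q2 --b--> q3
q3 --c--> q2
q2 --c--> q3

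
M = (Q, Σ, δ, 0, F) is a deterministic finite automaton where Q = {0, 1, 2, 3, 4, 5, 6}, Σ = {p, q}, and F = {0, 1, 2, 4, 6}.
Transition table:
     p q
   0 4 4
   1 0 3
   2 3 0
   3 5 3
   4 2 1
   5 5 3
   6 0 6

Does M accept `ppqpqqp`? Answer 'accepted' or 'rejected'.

rejected

0 --p--> 4
4 --p--> 2
2 --q--> 0
0 --p--> 4
4 --q--> 1
1 --q--> 3
3 --p--> 5
End in state 5, which is not an accepting state.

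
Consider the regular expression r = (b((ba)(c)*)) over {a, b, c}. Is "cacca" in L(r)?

No split of cacca into u·v has b matching u and ((ba)(c)*) matching v.

no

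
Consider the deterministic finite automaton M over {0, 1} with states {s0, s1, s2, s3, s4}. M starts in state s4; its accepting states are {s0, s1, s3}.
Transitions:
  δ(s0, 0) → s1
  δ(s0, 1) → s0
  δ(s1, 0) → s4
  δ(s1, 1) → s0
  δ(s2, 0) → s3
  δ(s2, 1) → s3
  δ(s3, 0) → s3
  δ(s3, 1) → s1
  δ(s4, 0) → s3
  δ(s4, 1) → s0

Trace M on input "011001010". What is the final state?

s4 --0--> s3
s3 --1--> s1
s1 --1--> s0
s0 --0--> s1
s1 --0--> s4
s4 --1--> s0
s0 --0--> s1
s1 --1--> s0
s0 --0--> s1

s1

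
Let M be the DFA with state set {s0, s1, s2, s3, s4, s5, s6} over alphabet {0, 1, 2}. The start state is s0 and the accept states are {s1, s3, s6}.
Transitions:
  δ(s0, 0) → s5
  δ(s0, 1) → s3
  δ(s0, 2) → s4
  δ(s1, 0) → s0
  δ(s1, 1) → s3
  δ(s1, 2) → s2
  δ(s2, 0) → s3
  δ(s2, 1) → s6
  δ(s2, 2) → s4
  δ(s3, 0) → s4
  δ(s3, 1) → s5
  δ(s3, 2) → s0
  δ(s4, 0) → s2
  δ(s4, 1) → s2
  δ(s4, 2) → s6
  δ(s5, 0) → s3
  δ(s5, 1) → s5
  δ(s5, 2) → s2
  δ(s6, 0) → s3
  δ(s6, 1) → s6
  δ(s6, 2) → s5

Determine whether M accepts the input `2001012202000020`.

s0 --2--> s4
s4 --0--> s2
s2 --0--> s3
s3 --1--> s5
s5 --0--> s3
s3 --1--> s5
s5 --2--> s2
s2 --2--> s4
s4 --0--> s2
s2 --2--> s4
s4 --0--> s2
s2 --0--> s3
s3 --0--> s4
s4 --0--> s2
s2 --2--> s4
s4 --0--> s2
End in state s2, which is not an accepting state.

rejected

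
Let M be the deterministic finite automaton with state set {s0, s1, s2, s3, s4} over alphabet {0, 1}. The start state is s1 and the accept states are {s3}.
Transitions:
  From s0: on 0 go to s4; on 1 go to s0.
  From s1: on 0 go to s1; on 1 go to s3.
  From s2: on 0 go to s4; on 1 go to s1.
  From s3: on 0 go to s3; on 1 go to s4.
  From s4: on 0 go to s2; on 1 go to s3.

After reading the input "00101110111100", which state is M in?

s1 --0--> s1
s1 --0--> s1
s1 --1--> s3
s3 --0--> s3
s3 --1--> s4
s4 --1--> s3
s3 --1--> s4
s4 --0--> s2
s2 --1--> s1
s1 --1--> s3
s3 --1--> s4
s4 --1--> s3
s3 --0--> s3
s3 --0--> s3

s3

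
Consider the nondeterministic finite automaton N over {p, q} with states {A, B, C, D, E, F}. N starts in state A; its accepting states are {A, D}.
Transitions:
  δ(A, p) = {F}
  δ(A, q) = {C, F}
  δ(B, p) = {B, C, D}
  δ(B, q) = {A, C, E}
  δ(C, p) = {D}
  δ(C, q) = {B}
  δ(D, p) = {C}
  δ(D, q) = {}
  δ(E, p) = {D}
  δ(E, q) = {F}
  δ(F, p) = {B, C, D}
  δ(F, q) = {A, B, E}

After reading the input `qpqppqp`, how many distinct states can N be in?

Start: {A}
read q: {C, F}
read p: {B, C, D}
read q: {A, B, C, E}
read p: {B, C, D, F}
read p: {B, C, D}
read q: {A, B, C, E}
read p: {B, C, D, F}
Final reachable set {B, C, D, F} has 4 states.

4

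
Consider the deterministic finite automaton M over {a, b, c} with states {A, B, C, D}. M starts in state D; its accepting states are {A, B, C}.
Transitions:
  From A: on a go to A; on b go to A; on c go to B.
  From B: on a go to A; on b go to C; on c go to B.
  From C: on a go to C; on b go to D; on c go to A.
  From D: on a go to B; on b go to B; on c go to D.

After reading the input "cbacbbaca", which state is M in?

D --c--> D
D --b--> B
B --a--> A
A --c--> B
B --b--> C
C --b--> D
D --a--> B
B --c--> B
B --a--> A

A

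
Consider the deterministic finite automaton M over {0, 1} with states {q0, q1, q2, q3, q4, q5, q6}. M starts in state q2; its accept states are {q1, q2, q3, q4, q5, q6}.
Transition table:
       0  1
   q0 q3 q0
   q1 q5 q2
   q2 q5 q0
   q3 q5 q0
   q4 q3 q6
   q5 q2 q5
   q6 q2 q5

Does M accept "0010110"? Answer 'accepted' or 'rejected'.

accepted

q2 --0--> q5
q5 --0--> q2
q2 --1--> q0
q0 --0--> q3
q3 --1--> q0
q0 --1--> q0
q0 --0--> q3
End in state q3, which is an accepting state.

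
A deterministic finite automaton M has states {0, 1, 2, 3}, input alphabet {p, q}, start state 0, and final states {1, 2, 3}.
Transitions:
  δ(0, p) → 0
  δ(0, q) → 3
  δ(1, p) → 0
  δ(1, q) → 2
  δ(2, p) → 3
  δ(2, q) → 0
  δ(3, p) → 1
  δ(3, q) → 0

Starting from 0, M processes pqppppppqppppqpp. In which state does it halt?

0 --p--> 0
0 --q--> 3
3 --p--> 1
1 --p--> 0
0 --p--> 0
0 --p--> 0
0 --p--> 0
0 --p--> 0
0 --q--> 3
3 --p--> 1
1 --p--> 0
0 --p--> 0
0 --p--> 0
0 --q--> 3
3 --p--> 1
1 --p--> 0

0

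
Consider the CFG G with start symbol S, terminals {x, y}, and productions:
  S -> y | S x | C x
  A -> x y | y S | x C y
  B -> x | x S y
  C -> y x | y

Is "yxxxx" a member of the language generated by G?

S ⇒ Sx ⇒ Sxx ⇒ Sxxx ⇒ Cxxxx ⇒ yxxxx

yes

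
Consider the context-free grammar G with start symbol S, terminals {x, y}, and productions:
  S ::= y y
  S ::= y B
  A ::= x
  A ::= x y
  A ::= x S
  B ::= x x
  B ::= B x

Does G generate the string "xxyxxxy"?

no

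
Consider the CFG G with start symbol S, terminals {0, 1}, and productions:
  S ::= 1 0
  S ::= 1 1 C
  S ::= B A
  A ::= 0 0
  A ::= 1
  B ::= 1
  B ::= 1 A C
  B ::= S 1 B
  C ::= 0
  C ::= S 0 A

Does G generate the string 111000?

no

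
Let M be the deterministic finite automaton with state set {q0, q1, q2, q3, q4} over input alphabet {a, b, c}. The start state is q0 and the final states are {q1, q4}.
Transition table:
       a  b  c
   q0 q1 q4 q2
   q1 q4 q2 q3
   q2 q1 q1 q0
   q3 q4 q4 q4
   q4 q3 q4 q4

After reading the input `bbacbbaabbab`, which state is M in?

q0 --b--> q4
q4 --b--> q4
q4 --a--> q3
q3 --c--> q4
q4 --b--> q4
q4 --b--> q4
q4 --a--> q3
q3 --a--> q4
q4 --b--> q4
q4 --b--> q4
q4 --a--> q3
q3 --b--> q4

q4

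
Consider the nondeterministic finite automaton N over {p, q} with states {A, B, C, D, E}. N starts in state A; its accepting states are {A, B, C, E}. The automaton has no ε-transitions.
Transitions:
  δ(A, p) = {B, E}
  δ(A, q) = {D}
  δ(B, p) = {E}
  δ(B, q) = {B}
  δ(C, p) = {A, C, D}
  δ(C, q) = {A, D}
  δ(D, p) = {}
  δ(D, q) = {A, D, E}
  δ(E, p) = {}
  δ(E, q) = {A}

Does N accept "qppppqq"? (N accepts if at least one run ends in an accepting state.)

Start: {A}
read q: {D}
read p: {}
The reachable set is empty and stays empty for the remaining 5 symbols.
Reachable ∩ accepting = {} — empty.

rejected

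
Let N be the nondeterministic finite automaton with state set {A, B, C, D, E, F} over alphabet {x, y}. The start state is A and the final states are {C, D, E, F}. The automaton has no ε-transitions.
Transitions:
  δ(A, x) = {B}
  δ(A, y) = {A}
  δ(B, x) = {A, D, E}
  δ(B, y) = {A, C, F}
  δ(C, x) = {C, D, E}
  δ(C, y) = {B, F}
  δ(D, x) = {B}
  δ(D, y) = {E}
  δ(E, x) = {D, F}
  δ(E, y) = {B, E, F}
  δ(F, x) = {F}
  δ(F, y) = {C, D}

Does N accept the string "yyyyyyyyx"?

rejected

Start: {A}
read y: {A}
read y: {A}
read y: {A}
read y: {A}
read y: {A}
read y: {A}
read y: {A}
read y: {A}
read x: {B}
Reachable ∩ accepting = {} — empty.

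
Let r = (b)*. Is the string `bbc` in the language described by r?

no

bbc cannot be split into zero or more pieces each matching b.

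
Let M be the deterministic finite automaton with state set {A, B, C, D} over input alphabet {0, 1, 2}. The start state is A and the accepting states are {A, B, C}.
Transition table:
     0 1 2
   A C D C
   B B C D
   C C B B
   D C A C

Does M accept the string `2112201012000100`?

A --2--> C
C --1--> B
B --1--> C
C --2--> B
B --2--> D
D --0--> C
C --1--> B
B --0--> B
B --1--> C
C --2--> B
B --0--> B
B --0--> B
B --0--> B
B --1--> C
C --0--> C
C --0--> C
End in state C, which is an accepting state.

accepted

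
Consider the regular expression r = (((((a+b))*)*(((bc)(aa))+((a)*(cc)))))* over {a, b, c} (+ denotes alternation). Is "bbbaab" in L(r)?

bbbaab cannot be split into zero or more pieces each matching ((((a+b))*)*(((bc)(aa))+((a)*(cc)))).

no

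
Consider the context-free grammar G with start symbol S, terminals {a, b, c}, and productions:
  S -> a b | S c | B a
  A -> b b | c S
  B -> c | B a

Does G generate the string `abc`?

yes

S ⇒ Sc ⇒ abc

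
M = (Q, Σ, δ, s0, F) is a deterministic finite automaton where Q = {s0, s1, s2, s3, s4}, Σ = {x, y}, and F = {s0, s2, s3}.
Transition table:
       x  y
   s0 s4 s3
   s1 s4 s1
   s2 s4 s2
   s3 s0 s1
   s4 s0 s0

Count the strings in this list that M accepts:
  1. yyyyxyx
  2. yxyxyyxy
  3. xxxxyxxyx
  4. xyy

yyyyxyx: rejected
yxyxyyxy: accepted
xxxxyxxyx: rejected
xyy: accepted

2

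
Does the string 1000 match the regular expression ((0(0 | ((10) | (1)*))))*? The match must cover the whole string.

1000 cannot be split into zero or more pieces each matching (0(0|((10)|(1)*))).

no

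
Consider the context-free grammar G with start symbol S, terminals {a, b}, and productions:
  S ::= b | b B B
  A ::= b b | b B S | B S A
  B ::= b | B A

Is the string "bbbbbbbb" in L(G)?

yes

S ⇒ bBB ⇒ bBAB ⇒ bbAB ⇒ bbbBSB ⇒ bbbBASB ⇒ bbbbASB ⇒ bbbbbbSB ⇒ bbbbbbbB ⇒ bbbbbbbb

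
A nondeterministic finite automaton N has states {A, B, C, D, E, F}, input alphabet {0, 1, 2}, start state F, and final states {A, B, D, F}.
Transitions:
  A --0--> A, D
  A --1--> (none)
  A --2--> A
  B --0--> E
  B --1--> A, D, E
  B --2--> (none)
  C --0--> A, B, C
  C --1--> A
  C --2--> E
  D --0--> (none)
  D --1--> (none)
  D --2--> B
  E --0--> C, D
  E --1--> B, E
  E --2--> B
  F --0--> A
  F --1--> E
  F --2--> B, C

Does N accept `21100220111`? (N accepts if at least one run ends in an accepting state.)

Start: {F}
read 2: {B, C}
read 1: {A, D, E}
read 1: {B, E}
read 0: {C, D, E}
read 0: {A, B, C, D}
read 2: {A, B, E}
read 2: {A, B}
read 0: {A, D, E}
read 1: {B, E}
read 1: {A, B, D, E}
read 1: {A, B, D, E}
Reachable ∩ accepting = {A, B, D} — nonempty.

accepted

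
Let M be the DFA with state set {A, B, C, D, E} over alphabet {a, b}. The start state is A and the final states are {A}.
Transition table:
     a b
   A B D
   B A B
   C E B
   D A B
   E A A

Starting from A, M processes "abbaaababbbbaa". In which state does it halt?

A --a--> B
B --b--> B
B --b--> B
B --a--> A
A --a--> B
B --a--> A
A --b--> D
D --a--> A
A --b--> D
D --b--> B
B --b--> B
B --b--> B
B --a--> A
A --a--> B

B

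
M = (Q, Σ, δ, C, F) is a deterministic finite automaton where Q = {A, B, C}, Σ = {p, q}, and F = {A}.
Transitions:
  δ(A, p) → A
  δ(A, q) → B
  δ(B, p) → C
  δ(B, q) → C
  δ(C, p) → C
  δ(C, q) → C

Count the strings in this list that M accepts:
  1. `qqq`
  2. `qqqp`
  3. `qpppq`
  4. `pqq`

`qqq`: rejected
`qqqp`: rejected
`qpppq`: rejected
`pqq`: rejected

0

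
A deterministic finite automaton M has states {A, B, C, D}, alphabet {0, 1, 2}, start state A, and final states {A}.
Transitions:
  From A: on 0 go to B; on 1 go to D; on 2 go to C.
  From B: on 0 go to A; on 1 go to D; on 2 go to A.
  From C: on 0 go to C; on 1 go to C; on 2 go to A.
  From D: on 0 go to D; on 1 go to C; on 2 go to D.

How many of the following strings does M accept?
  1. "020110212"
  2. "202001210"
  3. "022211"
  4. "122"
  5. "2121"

0

"020110212": rejected
"202001210": rejected
"022211": rejected
"122": rejected
"2121": rejected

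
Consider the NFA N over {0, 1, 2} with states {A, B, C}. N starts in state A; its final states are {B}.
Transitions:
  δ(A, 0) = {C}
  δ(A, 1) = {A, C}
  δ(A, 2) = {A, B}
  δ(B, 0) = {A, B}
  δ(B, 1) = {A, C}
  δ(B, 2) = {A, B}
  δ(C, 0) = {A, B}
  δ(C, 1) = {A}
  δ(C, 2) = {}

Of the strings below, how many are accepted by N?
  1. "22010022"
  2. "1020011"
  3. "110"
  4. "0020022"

"22010022": accepted
"1020011": rejected
"110": accepted
"0020022": accepted

3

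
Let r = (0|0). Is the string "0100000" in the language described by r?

Neither 0 nor 0 matches 0100000.

no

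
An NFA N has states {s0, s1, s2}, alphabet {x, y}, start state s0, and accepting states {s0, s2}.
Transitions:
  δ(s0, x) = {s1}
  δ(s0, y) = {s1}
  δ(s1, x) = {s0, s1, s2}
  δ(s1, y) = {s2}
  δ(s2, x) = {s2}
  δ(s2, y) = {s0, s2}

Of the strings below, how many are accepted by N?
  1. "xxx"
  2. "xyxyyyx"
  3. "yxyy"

"xxx": accepted
"xyxyyyx": accepted
"yxyy": accepted

3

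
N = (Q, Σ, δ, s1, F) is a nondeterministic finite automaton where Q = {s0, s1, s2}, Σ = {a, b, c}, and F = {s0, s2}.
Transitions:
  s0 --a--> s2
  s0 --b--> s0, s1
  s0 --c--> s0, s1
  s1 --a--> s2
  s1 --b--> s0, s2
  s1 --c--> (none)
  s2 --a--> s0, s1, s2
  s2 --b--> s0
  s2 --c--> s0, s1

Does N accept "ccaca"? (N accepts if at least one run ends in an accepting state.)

rejected

Start: {s1}
read c: {}
The reachable set is empty and stays empty for the remaining 4 symbols.
Reachable ∩ accepting = {} — empty.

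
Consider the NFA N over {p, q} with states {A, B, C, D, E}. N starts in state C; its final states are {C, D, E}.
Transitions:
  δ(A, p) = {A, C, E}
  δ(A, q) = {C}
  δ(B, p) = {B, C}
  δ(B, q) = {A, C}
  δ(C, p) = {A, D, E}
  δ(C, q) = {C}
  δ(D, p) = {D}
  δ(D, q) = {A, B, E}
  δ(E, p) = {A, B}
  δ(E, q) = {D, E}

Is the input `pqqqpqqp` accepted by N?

Start: {C}
read p: {A, D, E}
read q: {A, B, C, D, E}
read q: {A, B, C, D, E}
read q: {A, B, C, D, E}
read p: {A, B, C, D, E}
read q: {A, B, C, D, E}
read q: {A, B, C, D, E}
read p: {A, B, C, D, E}
Reachable ∩ accepting = {C, D, E} — nonempty.

accepted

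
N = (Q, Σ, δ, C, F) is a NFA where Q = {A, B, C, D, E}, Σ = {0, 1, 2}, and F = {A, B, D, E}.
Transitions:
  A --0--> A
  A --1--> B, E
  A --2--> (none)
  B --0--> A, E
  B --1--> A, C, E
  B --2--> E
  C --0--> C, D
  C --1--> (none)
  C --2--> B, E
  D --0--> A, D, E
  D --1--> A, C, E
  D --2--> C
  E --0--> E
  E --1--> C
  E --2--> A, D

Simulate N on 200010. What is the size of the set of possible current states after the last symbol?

4

Start: {C}
read 2: {B, E}
read 0: {A, E}
read 0: {A, E}
read 0: {A, E}
read 1: {B, C, E}
read 0: {A, C, D, E}
Final reachable set {A, C, D, E} has 4 states.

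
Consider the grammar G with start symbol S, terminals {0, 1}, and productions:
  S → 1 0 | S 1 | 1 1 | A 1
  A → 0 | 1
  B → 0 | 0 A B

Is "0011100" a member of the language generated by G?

no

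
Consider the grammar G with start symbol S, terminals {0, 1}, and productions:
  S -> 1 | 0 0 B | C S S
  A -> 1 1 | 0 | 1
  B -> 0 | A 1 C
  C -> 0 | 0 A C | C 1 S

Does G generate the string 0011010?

S ⇒ 00B ⇒ 00A1C ⇒ 0011C ⇒ 00110AC ⇒ 001101C ⇒ 0011010

yes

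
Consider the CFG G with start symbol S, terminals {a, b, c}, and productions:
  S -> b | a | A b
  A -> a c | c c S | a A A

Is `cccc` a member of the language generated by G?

no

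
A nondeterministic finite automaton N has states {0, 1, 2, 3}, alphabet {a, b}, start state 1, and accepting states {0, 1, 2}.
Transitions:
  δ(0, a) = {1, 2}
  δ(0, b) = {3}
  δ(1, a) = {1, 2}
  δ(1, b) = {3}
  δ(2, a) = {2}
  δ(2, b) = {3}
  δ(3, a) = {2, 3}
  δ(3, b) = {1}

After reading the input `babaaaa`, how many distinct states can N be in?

Start: {1}
read b: {3}
read a: {2, 3}
read b: {1, 3}
read a: {1, 2, 3}
read a: {1, 2, 3}
read a: {1, 2, 3}
read a: {1, 2, 3}
Final reachable set {1, 2, 3} has 3 states.

3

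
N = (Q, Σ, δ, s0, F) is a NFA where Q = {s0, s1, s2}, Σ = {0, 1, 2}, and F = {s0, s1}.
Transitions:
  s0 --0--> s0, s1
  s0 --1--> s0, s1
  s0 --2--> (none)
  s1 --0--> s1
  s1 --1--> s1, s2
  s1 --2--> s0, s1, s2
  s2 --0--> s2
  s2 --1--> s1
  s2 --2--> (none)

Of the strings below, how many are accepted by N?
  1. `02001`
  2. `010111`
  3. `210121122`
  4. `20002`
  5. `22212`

2

`02001`: accepted
`010111`: accepted
`210121122`: rejected
`20002`: rejected
`22212`: rejected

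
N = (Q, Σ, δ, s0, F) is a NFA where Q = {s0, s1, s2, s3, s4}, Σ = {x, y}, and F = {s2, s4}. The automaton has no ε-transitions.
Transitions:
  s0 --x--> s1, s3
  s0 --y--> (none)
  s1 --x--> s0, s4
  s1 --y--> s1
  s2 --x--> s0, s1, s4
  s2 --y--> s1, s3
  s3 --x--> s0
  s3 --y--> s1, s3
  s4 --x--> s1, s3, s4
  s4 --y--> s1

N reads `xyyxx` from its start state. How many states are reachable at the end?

3

Start: {s0}
read x: {s1, s3}
read y: {s1, s3}
read y: {s1, s3}
read x: {s0, s4}
read x: {s1, s3, s4}
Final reachable set {s1, s3, s4} has 3 states.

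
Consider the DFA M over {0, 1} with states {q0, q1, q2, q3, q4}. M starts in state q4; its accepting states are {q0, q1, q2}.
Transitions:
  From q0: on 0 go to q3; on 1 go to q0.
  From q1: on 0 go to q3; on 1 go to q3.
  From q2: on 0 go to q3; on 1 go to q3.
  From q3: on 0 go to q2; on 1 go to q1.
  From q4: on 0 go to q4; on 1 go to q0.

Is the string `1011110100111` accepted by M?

accepted

q4 --1--> q0
q0 --0--> q3
q3 --1--> q1
q1 --1--> q3
q3 --1--> q1
q1 --1--> q3
q3 --0--> q2
q2 --1--> q3
q3 --0--> q2
q2 --0--> q3
q3 --1--> q1
q1 --1--> q3
q3 --1--> q1
End in state q1, which is an accepting state.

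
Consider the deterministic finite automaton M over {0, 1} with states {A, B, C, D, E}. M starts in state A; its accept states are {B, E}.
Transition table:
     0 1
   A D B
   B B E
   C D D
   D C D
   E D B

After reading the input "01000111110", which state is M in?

C

A --0--> D
D --1--> D
D --0--> C
C --0--> D
D --0--> C
C --1--> D
D --1--> D
D --1--> D
D --1--> D
D --1--> D
D --0--> C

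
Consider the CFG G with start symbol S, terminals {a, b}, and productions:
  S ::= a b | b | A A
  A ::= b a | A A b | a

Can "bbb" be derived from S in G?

no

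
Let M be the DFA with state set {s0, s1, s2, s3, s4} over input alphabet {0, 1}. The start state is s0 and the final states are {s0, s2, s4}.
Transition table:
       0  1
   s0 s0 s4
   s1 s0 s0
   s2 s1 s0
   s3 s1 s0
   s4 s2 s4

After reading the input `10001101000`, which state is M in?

s0

s0 --1--> s4
s4 --0--> s2
s2 --0--> s1
s1 --0--> s0
s0 --1--> s4
s4 --1--> s4
s4 --0--> s2
s2 --1--> s0
s0 --0--> s0
s0 --0--> s0
s0 --0--> s0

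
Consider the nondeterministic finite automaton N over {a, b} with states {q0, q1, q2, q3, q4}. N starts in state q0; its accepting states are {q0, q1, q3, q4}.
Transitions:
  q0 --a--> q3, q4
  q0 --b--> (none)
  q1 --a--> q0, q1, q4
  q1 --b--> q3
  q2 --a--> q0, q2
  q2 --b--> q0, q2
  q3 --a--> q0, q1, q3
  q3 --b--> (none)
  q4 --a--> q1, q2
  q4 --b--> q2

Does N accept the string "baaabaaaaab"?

Start: {q0}
read b: {}
The reachable set is empty and stays empty for the remaining 10 symbols.
Reachable ∩ accepting = {} — empty.

rejected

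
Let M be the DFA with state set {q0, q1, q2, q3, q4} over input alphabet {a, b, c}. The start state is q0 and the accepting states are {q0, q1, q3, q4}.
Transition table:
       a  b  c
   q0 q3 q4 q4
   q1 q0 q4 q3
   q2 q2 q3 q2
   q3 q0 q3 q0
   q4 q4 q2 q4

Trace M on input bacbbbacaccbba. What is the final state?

q0

q0 --b--> q4
q4 --a--> q4
q4 --c--> q4
q4 --b--> q2
q2 --b--> q3
q3 --b--> q3
q3 --a--> q0
q0 --c--> q4
q4 --a--> q4
q4 --c--> q4
q4 --c--> q4
q4 --b--> q2
q2 --b--> q3
q3 --a--> q0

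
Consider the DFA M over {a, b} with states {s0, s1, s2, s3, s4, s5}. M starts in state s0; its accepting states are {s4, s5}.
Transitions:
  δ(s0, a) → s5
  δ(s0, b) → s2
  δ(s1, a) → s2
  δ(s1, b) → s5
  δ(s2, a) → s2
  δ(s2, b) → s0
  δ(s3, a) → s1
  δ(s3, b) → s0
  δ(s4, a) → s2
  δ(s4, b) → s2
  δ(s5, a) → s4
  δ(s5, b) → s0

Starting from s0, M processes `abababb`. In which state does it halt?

s2

s0 --a--> s5
s5 --b--> s0
s0 --a--> s5
s5 --b--> s0
s0 --a--> s5
s5 --b--> s0
s0 --b--> s2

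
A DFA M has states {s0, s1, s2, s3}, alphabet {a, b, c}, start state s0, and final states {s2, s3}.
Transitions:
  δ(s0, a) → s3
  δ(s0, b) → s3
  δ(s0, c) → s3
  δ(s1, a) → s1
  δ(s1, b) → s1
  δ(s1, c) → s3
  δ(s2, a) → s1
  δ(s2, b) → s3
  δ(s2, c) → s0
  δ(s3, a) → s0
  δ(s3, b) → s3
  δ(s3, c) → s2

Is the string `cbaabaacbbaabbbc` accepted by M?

s0 --c--> s3
s3 --b--> s3
s3 --a--> s0
s0 --a--> s3
s3 --b--> s3
s3 --a--> s0
s0 --a--> s3
s3 --c--> s2
s2 --b--> s3
s3 --b--> s3
s3 --a--> s0
s0 --a--> s3
s3 --b--> s3
s3 --b--> s3
s3 --b--> s3
s3 --c--> s2
End in state s2, which is an accepting state.

accepted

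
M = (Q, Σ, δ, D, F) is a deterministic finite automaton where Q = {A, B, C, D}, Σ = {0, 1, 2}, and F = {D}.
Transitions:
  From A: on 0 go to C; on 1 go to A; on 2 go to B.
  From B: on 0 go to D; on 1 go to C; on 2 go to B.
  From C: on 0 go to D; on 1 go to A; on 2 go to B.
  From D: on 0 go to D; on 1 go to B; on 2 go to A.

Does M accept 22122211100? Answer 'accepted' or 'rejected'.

accepted

D --2--> A
A --2--> B
B --1--> C
C --2--> B
B --2--> B
B --2--> B
B --1--> C
C --1--> A
A --1--> A
A --0--> C
C --0--> D
End in state D, which is an accepting state.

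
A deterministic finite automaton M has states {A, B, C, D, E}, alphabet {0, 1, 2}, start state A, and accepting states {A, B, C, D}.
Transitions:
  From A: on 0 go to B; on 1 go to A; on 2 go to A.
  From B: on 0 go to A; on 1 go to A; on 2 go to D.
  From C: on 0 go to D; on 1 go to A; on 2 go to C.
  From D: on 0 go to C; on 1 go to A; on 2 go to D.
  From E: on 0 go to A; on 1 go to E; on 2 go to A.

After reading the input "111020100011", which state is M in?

A --1--> A
A --1--> A
A --1--> A
A --0--> B
B --2--> D
D --0--> C
C --1--> A
A --0--> B
B --0--> A
A --0--> B
B --1--> A
A --1--> A

A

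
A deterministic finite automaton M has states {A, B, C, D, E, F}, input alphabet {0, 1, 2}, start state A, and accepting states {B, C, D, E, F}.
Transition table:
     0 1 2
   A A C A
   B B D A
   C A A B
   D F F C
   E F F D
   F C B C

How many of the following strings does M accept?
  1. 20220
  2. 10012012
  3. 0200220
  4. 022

20220: rejected
10012012: accepted
0200220: rejected
022: rejected

1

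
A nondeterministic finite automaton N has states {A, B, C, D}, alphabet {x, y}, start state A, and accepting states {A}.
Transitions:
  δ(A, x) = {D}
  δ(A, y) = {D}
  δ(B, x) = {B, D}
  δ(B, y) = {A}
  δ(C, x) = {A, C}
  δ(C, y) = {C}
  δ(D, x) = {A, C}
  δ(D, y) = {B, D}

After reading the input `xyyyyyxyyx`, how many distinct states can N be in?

Start: {A}
read x: {D}
read y: {B, D}
read y: {A, B, D}
read y: {A, B, D}
read y: {A, B, D}
read y: {A, B, D}
read x: {A, B, C, D}
read y: {A, B, C, D}
read y: {A, B, C, D}
read x: {A, B, C, D}
Final reachable set {A, B, C, D} has 4 states.

4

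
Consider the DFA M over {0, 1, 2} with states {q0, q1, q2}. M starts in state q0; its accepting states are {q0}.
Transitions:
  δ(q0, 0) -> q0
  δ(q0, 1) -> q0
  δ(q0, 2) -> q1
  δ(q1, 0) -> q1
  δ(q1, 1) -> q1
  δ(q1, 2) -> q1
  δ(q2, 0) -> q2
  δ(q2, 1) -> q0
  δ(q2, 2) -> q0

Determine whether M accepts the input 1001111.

accepted

q0 --1--> q0
q0 --0--> q0
q0 --0--> q0
q0 --1--> q0
q0 --1--> q0
q0 --1--> q0
q0 --1--> q0
End in state q0, which is an accepting state.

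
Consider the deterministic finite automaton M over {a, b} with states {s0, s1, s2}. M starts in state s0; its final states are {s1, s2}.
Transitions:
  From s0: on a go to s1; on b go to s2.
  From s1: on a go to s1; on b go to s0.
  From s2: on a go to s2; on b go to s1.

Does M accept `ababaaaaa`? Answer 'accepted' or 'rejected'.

accepted

s0 --a--> s1
s1 --b--> s0
s0 --a--> s1
s1 --b--> s0
s0 --a--> s1
s1 --a--> s1
s1 --a--> s1
s1 --a--> s1
s1 --a--> s1
End in state s1, which is an accepting state.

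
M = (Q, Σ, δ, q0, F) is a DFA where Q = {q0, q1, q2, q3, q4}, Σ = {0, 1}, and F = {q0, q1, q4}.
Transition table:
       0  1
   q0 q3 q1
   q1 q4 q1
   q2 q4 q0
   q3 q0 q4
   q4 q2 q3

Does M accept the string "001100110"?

accepted

q0 --0--> q3
q3 --0--> q0
q0 --1--> q1
q1 --1--> q1
q1 --0--> q4
q4 --0--> q2
q2 --1--> q0
q0 --1--> q1
q1 --0--> q4
End in state q4, which is an accepting state.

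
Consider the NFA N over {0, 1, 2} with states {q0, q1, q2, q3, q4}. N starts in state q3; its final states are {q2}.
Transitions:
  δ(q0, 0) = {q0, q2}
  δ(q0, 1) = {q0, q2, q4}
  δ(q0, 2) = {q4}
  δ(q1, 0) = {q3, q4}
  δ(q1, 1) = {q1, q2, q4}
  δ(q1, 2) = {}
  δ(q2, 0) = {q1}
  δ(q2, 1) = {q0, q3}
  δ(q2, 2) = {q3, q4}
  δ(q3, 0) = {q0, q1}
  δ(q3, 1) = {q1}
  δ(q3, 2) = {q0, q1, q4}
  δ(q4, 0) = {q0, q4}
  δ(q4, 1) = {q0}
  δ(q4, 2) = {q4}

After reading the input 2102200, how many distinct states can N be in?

4

Start: {q3}
read 2: {q0, q1, q4}
read 1: {q0, q1, q2, q4}
read 0: {q0, q1, q2, q3, q4}
read 2: {q0, q1, q3, q4}
read 2: {q0, q1, q4}
read 0: {q0, q2, q3, q4}
read 0: {q0, q1, q2, q4}
Final reachable set {q0, q1, q2, q4} has 4 states.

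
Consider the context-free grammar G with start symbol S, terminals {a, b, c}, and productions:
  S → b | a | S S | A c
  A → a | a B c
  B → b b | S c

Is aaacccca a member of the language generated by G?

S ⇒ SS ⇒ aS ⇒ aSS ⇒ aAcS ⇒ aaBccS ⇒ aaScccS ⇒ aaAccccS ⇒ aaaccccS ⇒ aaacccca

yes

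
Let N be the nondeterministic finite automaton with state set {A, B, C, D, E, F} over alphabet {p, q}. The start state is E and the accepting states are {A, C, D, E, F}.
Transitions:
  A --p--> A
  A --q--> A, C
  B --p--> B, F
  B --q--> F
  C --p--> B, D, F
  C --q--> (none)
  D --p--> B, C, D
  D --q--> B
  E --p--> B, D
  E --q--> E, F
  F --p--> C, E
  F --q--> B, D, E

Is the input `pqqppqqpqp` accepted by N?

Start: {E}
read p: {B, D}
read q: {B, F}
read q: {B, D, E, F}
read p: {B, C, D, E, F}
read p: {B, C, D, E, F}
read q: {B, D, E, F}
read q: {B, D, E, F}
read p: {B, C, D, E, F}
read q: {B, D, E, F}
read p: {B, C, D, E, F}
Reachable ∩ accepting = {C, D, E, F} — nonempty.

accepted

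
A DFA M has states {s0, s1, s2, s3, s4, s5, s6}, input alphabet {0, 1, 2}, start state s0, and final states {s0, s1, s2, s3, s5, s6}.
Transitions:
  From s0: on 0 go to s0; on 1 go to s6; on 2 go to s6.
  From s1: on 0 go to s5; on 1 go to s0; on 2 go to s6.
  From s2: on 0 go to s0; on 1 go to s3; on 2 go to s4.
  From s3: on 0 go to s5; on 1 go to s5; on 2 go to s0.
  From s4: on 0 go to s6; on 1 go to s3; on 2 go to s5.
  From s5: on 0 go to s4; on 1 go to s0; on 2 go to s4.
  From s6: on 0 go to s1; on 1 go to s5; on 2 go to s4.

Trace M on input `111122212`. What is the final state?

s0

s0 --1--> s6
s6 --1--> s5
s5 --1--> s0
s0 --1--> s6
s6 --2--> s4
s4 --2--> s5
s5 --2--> s4
s4 --1--> s3
s3 --2--> s0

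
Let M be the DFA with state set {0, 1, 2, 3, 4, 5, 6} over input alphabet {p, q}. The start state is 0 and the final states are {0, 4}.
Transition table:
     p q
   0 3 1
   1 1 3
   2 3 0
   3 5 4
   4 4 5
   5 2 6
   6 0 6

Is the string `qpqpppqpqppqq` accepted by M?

rejected

0 --q--> 1
1 --p--> 1
1 --q--> 3
3 --p--> 5
5 --p--> 2
2 --p--> 3
3 --q--> 4
4 --p--> 4
4 --q--> 5
5 --p--> 2
2 --p--> 3
3 --q--> 4
4 --q--> 5
End in state 5, which is not an accepting state.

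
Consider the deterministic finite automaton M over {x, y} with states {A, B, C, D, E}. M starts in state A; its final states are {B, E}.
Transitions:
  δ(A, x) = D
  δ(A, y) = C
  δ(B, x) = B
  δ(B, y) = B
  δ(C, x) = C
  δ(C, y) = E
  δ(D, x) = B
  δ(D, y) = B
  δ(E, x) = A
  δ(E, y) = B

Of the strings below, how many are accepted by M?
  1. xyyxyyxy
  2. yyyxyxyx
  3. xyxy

xyyxyyxy: accepted
yyyxyxyx: accepted
xyxy: accepted

3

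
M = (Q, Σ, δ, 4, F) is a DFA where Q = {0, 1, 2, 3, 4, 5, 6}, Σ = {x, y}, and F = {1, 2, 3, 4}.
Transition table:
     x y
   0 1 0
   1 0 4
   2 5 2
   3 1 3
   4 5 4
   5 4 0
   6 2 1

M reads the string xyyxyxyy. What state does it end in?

4 --x--> 5
5 --y--> 0
0 --y--> 0
0 --x--> 1
1 --y--> 4
4 --x--> 5
5 --y--> 0
0 --y--> 0

0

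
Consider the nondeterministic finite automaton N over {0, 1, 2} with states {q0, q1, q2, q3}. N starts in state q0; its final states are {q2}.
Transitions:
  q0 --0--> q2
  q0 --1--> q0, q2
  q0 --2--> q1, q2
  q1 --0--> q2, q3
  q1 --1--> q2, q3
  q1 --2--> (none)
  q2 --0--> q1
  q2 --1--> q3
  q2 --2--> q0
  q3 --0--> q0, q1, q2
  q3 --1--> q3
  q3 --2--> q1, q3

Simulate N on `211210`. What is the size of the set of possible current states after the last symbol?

Start: {q0}
read 2: {q1, q2}
read 1: {q2, q3}
read 1: {q3}
read 2: {q1, q3}
read 1: {q2, q3}
read 0: {q0, q1, q2}
Final reachable set {q0, q1, q2} has 3 states.

3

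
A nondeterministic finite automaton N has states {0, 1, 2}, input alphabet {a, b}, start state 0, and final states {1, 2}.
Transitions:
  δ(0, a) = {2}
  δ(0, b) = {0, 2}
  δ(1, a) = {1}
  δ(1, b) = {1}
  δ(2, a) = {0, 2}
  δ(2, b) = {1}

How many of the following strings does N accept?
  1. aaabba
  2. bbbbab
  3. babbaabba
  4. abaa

aaabba: accepted
bbbbab: accepted
babbaabba: accepted
abaa: accepted

4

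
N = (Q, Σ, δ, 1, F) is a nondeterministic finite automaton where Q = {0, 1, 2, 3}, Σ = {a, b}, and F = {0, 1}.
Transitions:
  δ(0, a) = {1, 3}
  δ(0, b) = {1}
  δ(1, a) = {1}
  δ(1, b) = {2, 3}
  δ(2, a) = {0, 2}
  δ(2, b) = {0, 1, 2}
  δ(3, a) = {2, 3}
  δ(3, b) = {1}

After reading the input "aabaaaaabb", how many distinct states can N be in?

4

Start: {1}
read a: {1}
read a: {1}
read b: {2, 3}
read a: {0, 2, 3}
read a: {0, 1, 2, 3}
read a: {0, 1, 2, 3}
read a: {0, 1, 2, 3}
read a: {0, 1, 2, 3}
read b: {0, 1, 2, 3}
read b: {0, 1, 2, 3}
Final reachable set {0, 1, 2, 3} has 4 states.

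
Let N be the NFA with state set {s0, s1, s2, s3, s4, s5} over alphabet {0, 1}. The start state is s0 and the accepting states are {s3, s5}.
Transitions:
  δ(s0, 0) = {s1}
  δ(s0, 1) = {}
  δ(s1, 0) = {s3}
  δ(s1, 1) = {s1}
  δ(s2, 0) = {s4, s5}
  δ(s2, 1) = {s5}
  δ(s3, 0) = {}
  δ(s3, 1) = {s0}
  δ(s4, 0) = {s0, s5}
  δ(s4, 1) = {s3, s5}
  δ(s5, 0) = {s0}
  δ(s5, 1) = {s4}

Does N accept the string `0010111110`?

Start: {s0}
read 0: {s1}
read 0: {s3}
read 1: {s0}
read 0: {s1}
read 1: {s1}
read 1: {s1}
read 1: {s1}
read 1: {s1}
read 1: {s1}
read 0: {s3}
Reachable ∩ accepting = {s3} — nonempty.

accepted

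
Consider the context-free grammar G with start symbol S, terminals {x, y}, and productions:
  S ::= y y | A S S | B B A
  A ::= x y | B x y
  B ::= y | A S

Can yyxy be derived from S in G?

S ⇒ BBA ⇒ yBA ⇒ yyA ⇒ yyxy

yes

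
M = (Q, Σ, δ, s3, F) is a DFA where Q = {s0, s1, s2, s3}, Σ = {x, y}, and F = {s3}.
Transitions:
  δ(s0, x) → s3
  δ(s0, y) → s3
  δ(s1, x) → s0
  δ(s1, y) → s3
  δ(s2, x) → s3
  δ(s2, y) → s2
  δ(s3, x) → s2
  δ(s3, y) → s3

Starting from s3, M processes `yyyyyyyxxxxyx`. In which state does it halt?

s2

s3 --y--> s3
s3 --y--> s3
s3 --y--> s3
s3 --y--> s3
s3 --y--> s3
s3 --y--> s3
s3 --y--> s3
s3 --x--> s2
s2 --x--> s3
s3 --x--> s2
s2 --x--> s3
s3 --y--> s3
s3 --x--> s2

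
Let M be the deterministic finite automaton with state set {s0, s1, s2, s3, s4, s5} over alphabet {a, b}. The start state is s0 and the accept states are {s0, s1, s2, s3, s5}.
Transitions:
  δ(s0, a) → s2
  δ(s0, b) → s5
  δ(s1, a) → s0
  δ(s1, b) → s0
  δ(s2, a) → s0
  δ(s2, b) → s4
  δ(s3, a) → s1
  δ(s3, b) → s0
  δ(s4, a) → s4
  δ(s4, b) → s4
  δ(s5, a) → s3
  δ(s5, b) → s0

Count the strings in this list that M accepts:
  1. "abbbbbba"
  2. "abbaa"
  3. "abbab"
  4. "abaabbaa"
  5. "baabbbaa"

"abbbbbba": rejected
"abbaa": rejected
"abbab": rejected
"abaabbaa": rejected
"baabbbaa": accepted

1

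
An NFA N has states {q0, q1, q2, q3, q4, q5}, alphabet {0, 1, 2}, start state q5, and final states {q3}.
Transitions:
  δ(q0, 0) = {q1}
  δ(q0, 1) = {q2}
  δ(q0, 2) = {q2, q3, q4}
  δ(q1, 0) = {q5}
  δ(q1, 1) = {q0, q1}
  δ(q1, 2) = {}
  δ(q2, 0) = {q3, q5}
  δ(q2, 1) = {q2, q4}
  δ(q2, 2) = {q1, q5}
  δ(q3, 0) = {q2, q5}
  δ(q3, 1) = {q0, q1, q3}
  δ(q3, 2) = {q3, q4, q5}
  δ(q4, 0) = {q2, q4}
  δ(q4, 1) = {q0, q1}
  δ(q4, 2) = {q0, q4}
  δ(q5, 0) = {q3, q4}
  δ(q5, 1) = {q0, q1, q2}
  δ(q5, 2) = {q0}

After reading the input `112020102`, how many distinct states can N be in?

Start: {q5}
read 1: {q0, q1, q2}
read 1: {q0, q1, q2, q4}
read 2: {q0, q1, q2, q3, q4, q5}
read 0: {q1, q2, q3, q4, q5}
read 2: {q0, q1, q3, q4, q5}
read 0: {q1, q2, q3, q4, q5}
read 1: {q0, q1, q2, q3, q4}
read 0: {q1, q2, q3, q4, q5}
read 2: {q0, q1, q3, q4, q5}
Final reachable set {q0, q1, q3, q4, q5} has 5 states.

5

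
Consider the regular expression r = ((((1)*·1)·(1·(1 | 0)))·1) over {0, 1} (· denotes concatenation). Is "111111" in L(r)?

yes

Split as 11111·1: (((1)*·1)·(1·(1|0))) matches 11111 and 1 matches 1.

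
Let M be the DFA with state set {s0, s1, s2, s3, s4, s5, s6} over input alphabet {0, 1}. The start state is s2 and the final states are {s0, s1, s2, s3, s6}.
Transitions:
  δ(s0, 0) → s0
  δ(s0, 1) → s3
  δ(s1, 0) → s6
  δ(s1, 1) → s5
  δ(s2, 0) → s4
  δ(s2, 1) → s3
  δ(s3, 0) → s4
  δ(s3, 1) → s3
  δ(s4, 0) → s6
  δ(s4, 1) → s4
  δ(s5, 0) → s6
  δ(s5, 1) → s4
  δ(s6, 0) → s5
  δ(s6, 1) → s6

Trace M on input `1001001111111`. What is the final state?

s2 --1--> s3
s3 --0--> s4
s4 --0--> s6
s6 --1--> s6
s6 --0--> s5
s5 --0--> s6
s6 --1--> s6
s6 --1--> s6
s6 --1--> s6
s6 --1--> s6
s6 --1--> s6
s6 --1--> s6
s6 --1--> s6

s6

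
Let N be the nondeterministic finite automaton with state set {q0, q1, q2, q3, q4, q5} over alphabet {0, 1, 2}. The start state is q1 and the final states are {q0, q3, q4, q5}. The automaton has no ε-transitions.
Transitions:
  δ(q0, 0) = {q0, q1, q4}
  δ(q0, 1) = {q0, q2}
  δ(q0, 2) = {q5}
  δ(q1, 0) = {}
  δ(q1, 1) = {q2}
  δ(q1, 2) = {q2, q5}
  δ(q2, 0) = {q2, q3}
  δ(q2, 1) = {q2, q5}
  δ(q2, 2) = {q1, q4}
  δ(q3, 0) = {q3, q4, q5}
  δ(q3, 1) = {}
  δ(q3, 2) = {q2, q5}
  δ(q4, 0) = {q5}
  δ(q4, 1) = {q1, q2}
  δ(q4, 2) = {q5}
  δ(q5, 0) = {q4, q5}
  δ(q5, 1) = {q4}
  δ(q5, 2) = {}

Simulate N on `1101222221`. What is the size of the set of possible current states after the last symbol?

Start: {q1}
read 1: {q2}
read 1: {q2, q5}
read 0: {q2, q3, q4, q5}
read 1: {q1, q2, q4, q5}
read 2: {q1, q2, q4, q5}
read 2: {q1, q2, q4, q5}
read 2: {q1, q2, q4, q5}
read 2: {q1, q2, q4, q5}
read 2: {q1, q2, q4, q5}
read 1: {q1, q2, q4, q5}
Final reachable set {q1, q2, q4, q5} has 4 states.

4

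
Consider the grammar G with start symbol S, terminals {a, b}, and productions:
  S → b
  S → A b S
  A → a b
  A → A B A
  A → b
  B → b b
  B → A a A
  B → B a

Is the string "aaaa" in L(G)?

no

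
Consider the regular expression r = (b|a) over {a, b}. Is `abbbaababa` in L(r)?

Neither b nor a matches abbbaababa.

no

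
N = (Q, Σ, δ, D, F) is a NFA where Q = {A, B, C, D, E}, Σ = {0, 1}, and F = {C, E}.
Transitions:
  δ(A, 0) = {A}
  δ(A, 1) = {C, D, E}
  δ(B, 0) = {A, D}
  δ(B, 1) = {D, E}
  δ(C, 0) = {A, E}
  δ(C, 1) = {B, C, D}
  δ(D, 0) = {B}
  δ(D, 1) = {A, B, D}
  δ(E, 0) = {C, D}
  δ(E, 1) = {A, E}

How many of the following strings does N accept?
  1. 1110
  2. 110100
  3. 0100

3

1110: accepted
110100: accepted
0100: accepted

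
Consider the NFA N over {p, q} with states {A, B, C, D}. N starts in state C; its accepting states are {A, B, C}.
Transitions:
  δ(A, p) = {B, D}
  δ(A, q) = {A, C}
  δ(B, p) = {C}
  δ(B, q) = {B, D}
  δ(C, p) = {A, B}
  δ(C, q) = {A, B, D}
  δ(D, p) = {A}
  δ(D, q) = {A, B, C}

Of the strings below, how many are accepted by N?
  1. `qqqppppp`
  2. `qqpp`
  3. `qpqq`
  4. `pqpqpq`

`qqqppppp`: accepted
`qqpp`: accepted
`qpqq`: accepted
`pqpqpq`: accepted

4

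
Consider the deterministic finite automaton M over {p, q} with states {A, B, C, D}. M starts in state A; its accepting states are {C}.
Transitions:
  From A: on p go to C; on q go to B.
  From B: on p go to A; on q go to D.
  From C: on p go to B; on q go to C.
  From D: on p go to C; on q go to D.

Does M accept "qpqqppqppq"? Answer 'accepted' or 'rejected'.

A --q--> B
B --p--> A
A --q--> B
B --q--> D
D --p--> C
C --p--> B
B --q--> D
D --p--> C
C --p--> B
B --q--> D
End in state D, which is not an accepting state.

rejected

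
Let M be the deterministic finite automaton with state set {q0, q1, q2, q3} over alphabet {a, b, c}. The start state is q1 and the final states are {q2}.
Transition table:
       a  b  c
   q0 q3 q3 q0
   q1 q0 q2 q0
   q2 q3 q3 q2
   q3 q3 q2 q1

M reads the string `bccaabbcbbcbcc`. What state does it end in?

q1 --b--> q2
q2 --c--> q2
q2 --c--> q2
q2 --a--> q3
q3 --a--> q3
q3 --b--> q2
q2 --b--> q3
q3 --c--> q1
q1 --b--> q2
q2 --b--> q3
q3 --c--> q1
q1 --b--> q2
q2 --c--> q2
q2 --c--> q2

q2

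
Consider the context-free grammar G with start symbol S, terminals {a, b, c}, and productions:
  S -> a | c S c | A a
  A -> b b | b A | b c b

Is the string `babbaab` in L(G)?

no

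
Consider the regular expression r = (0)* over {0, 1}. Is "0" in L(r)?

Split into 1 piece 0; each matches 0.

yes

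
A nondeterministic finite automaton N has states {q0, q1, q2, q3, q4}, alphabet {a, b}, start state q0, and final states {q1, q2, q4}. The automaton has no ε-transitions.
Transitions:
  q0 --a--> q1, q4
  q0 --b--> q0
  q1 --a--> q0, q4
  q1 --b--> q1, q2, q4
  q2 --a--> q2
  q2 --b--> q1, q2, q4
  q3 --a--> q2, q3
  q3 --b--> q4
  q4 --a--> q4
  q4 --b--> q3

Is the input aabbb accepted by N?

Start: {q0}
read a: {q1, q4}
read a: {q0, q4}
read b: {q0, q3}
read b: {q0, q4}
read b: {q0, q3}
Reachable ∩ accepting = {} — empty.

rejected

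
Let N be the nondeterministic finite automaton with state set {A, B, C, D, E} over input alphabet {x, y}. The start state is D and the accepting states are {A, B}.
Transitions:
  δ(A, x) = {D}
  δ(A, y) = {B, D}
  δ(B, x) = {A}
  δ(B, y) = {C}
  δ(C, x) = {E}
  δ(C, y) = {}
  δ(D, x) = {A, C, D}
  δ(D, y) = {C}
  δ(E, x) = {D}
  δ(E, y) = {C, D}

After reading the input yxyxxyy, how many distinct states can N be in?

1

Start: {D}
read y: {C}
read x: {E}
read y: {C, D}
read x: {A, C, D, E}
read x: {A, C, D, E}
read y: {B, C, D}
read y: {C}
Final reachable set {C} has 1 state.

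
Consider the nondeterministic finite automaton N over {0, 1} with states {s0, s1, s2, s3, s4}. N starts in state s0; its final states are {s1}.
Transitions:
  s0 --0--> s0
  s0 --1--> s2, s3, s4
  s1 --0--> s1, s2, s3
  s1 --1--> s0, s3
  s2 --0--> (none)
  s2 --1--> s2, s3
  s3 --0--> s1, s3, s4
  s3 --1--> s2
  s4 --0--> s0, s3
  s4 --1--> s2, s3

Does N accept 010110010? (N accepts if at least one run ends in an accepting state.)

accepted

Start: {s0}
read 0: {s0}
read 1: {s2, s3, s4}
read 0: {s0, s1, s3, s4}
read 1: {s0, s2, s3, s4}
read 1: {s2, s3, s4}
read 0: {s0, s1, s3, s4}
read 0: {s0, s1, s2, s3, s4}
read 1: {s0, s2, s3, s4}
read 0: {s0, s1, s3, s4}
Reachable ∩ accepting = {s1} — nonempty.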